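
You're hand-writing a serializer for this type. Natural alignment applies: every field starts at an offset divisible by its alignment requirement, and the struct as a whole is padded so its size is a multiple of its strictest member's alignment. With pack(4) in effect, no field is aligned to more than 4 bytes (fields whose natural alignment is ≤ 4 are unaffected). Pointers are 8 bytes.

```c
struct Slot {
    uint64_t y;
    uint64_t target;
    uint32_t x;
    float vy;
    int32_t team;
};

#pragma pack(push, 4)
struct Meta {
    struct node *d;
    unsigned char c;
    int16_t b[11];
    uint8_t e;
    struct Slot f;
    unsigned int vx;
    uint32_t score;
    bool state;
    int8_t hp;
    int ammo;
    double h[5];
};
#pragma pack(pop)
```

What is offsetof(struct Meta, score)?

Slot: @0: y [8B, align 8] → 8; @8: target [8B, align 8] → 16; @16: x [4B, align 4] → 20; @20: vy [4B, align 4] → 24; @24: team [4B, align 4] → 28; +4 tail pad (align 8); size 32, align 8
@0: d [8B, align 4] → 8
@8: c [1B, align 1] → 9
+1 pad (align 2)
@10: b [22B, align 2] → 32
@32: e [1B, align 1] → 33
+3 pad (align 4)
@36: f [32B, align 4] → 68
@68: vx [4B, align 4] → 72
@72: score [4B, align 4] → 76

72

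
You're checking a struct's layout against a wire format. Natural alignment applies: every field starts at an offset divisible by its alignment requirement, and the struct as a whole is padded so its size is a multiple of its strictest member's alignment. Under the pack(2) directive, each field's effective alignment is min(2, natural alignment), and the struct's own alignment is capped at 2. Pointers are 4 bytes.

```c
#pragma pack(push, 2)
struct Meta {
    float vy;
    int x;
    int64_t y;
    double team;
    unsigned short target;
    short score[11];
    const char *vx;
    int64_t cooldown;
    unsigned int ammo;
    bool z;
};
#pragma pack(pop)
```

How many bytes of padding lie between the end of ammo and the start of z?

0

0..4  vy  (4B, 2-aligned)
4..8  x  (4B, 2-aligned)
8..16  y  (8B, 2-aligned)
16..24  team  (8B, 2-aligned)
24..26  target  (2B, 2-aligned)
26..48  score  (22B, 2-aligned)
48..52  vx  (4B, 2-aligned)
52..60  cooldown  (8B, 2-aligned)
60..64  ammo  (4B, 2-aligned)
64..65  z  (1B, 1-aligned)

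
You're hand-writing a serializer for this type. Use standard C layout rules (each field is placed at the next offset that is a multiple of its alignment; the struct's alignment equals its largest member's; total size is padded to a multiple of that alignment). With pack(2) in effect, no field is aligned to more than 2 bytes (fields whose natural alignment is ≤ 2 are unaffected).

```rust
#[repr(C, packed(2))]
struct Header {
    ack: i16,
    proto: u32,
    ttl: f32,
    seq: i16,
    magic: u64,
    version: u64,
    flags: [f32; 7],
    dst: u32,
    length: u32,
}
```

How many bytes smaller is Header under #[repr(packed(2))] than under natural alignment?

8

natural layout:
  0..2  ack  (2B, 2-aligned)
  2..4  -- padding (2B)
  4..8  proto  (4B, 4-aligned)
  8..12  ttl  (4B, 4-aligned)
  12..14  seq  (2B, 2-aligned)
  14..16  -- padding (2B)
  16..24  magic  (8B, 8-aligned)
  24..32  version  (8B, 8-aligned)
  32..60  flags  (28B, 4-aligned)
  60..64  dst  (4B, 4-aligned)
  64..68  length  (4B, 4-aligned)
  68..72  -- tail padding (4B)
  sizeof = 72, alignof = 8
packed(2) layout:
  0..2  ack  (2B, 2-aligned)
  2..6  proto  (4B, 2-aligned)
  6..10  ttl  (4B, 2-aligned)
  10..12  seq  (2B, 2-aligned)
  12..20  magic  (8B, 2-aligned)
  20..28  version  (8B, 2-aligned)
  28..56  flags  (28B, 2-aligned)
  56..60  dst  (4B, 2-aligned)
  60..64  length  (4B, 2-aligned)
  sizeof = 64, alignof = 2
72 − 64 = 8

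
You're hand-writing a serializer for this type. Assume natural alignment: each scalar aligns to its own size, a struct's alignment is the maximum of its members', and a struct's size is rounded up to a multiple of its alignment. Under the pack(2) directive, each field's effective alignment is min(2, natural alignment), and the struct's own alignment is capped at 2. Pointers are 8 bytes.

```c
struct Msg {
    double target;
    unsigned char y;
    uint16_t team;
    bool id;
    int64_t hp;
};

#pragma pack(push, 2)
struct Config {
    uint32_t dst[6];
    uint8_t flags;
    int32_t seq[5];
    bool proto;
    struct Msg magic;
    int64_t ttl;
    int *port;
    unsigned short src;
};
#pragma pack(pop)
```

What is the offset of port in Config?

Msg: 0..8  target  (8B, 8-aligned); 8..9  y  (1B, 1-aligned); 9..10  -- padding (1B); 10..12  team  (2B, 2-aligned); 12..13  id  (1B, 1-aligned); 13..16  -- padding (3B); 16..24  hp  (8B, 8-aligned); sizeof = 24, alignof = 8
0..24  dst  (24B, 2-aligned)
24..25  flags  (1B, 1-aligned)
25..26  -- padding (1B)
26..46  seq  (20B, 2-aligned)
46..47  proto  (1B, 1-aligned)
47..48  -- padding (1B)
48..72  magic  (24B, 2-aligned)
72..80  ttl  (8B, 2-aligned)
80..88  port  (8B, 2-aligned)

80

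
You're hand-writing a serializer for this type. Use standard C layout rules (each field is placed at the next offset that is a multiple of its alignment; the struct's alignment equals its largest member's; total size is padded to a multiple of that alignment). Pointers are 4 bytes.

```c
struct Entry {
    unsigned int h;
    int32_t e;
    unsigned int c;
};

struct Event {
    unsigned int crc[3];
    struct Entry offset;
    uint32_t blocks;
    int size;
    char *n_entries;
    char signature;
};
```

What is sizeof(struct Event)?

40

Entry: @0: h [4B, align 4] → 4; @4: e [4B, align 4] → 8; @8: c [4B, align 4] → 12; size 12, align 4
@0: crc [12B, align 4] → 12
@12: offset [12B, align 4] → 24
@24: blocks [4B, align 4] → 28
@28: size [4B, align 4] → 32
@32: n_entries [4B, align 4] → 36
@36: signature [1B, align 1] → 37
+3 tail pad (align 4)
size 40, align 4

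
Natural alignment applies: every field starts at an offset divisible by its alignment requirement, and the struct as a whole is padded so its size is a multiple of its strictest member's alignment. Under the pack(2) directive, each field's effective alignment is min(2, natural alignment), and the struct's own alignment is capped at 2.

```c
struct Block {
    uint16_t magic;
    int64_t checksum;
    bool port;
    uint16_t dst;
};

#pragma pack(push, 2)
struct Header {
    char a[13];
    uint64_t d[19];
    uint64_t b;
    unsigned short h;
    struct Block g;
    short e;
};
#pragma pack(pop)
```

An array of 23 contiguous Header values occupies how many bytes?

4646

Block: magic at 0 (size 2, align 2) → ends 2; pad 6 to align 8 for checksum; checksum at 8 (size 8, align 8) → ends 16; port at 16 (size 1, align 1) → ends 17; pad 1 to align 2 for dst; dst at 18 (size 2, align 2) → ends 20; tail pad 4 to reach multiple of 8; total 24 bytes, alignment 8
a at 0 (size 13, align 1) → ends 13
pad 1 to align 2 for d
d at 14 (size 152, align 2) → ends 166
b at 166 (size 8, align 2) → ends 174
h at 174 (size 2, align 2) → ends 176
g at 176 (size 24, align 2) → ends 200
e at 200 (size 2, align 2) → ends 202
total 202 bytes, alignment 2
array of 23: 23 × 202 = 4646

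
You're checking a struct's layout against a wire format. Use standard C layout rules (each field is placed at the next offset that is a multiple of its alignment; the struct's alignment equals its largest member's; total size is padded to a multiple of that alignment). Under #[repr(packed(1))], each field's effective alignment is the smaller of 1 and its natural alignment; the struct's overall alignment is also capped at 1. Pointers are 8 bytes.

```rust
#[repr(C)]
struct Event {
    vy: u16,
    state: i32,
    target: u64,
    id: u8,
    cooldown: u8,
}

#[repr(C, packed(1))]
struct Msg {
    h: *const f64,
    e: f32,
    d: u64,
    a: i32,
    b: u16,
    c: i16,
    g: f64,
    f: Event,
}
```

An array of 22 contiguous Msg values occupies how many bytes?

Event: @0: vy [2B, align 2] → 2; +2 pad (align 4); @4: state [4B, align 4] → 8; @8: target [8B, align 8] → 16; @16: id [1B, align 1] → 17; @17: cooldown [1B, align 1] → 18; +6 tail pad (align 8); size 24, align 8
@0: h [8B, align 1] → 8
@8: e [4B, align 1] → 12
@12: d [8B, align 1] → 20
@20: a [4B, align 1] → 24
@24: b [2B, align 1] → 26
@26: c [2B, align 1] → 28
@28: g [8B, align 1] → 36
@36: f [24B, align 1] → 60
size 60, align 1
array of 22: 22 × 60 = 1320

1320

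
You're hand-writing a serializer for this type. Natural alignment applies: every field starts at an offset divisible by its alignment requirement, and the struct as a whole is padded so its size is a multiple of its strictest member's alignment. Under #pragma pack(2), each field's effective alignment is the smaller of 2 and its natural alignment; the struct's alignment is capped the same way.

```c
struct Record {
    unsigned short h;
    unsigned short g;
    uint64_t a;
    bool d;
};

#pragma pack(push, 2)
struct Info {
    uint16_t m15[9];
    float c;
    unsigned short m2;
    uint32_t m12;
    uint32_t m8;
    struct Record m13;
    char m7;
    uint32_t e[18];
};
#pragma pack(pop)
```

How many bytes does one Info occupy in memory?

Record: 0..2  h  (2B, 2-aligned); 2..4  g  (2B, 2-aligned); 4..8  -- padding (4B); 8..16  a  (8B, 8-aligned); 16..17  d  (1B, 1-aligned); 17..24  -- tail padding (7B); sizeof = 24, alignof = 8
0..18  m15  (18B, 2-aligned)
18..22  c  (4B, 2-aligned)
22..24  m2  (2B, 2-aligned)
24..28  m12  (4B, 2-aligned)
28..32  m8  (4B, 2-aligned)
32..56  m13  (24B, 2-aligned)
56..57  m7  (1B, 1-aligned)
57..58  -- padding (1B)
58..130  e  (72B, 2-aligned)
sizeof = 130, alignof = 2

130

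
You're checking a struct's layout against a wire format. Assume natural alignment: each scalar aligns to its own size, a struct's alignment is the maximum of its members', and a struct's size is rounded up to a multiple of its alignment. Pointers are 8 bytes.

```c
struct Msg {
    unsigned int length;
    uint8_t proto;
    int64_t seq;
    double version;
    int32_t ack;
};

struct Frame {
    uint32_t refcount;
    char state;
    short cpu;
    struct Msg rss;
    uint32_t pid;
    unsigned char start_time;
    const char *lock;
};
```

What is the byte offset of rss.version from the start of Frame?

24

Msg: length at 0 (size 4, align 4) → ends 4; proto at 4 (size 1, align 1) → ends 5; pad 3 to align 8 for seq; seq at 8 (size 8, align 8) → ends 16; version at 16 (size 8, align 8) → ends 24; ack at 24 (size 4, align 4) → ends 28; tail pad 4 to reach multiple of 8; total 32 bytes, alignment 8
refcount at 0 (size 4, align 4) → ends 4
state at 4 (size 1, align 1) → ends 5
pad 1 to align 2 for cpu
cpu at 6 (size 2, align 2) → ends 8
rss at 8 (size 32, align 8) → ends 40
within Msg: version at 16
8 + 16 = 24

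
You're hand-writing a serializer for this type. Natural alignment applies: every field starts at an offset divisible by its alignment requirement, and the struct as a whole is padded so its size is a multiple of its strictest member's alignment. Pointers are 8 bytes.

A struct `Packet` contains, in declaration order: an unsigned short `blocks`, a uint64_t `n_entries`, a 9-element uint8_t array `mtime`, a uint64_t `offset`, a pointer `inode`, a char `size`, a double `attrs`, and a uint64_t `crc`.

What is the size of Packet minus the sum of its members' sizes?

20

0..2  blocks  (2B, 2-aligned)
2..8  -- padding (6B)
8..16  n_entries  (8B, 8-aligned)
16..25  mtime  (9B, 1-aligned)
25..32  -- padding (7B)
32..40  offset  (8B, 8-aligned)
40..48  inode  (8B, 8-aligned)
48..49  size  (1B, 1-aligned)
49..56  -- padding (7B)
56..64  attrs  (8B, 8-aligned)
64..72  crc  (8B, 8-aligned)
sizeof = 72, alignof = 8
data bytes 52, size 72 → padding 20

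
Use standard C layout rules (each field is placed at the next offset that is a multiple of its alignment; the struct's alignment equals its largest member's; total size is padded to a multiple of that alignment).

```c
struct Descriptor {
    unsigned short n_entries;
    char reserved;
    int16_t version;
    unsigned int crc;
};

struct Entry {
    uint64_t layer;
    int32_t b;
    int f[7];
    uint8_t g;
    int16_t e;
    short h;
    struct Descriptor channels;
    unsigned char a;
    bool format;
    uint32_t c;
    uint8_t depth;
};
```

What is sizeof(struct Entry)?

Descriptor: n_entries at 0 (size 2, align 2) → ends 2; reserved at 2 (size 1, align 1) → ends 3; pad 1 to align 2 for version; version at 4 (size 2, align 2) → ends 6; pad 2 to align 4 for crc; crc at 8 (size 4, align 4) → ends 12; total 12 bytes, alignment 4
layer at 0 (size 8, align 8) → ends 8
b at 8 (size 4, align 4) → ends 12
f at 12 (size 28, align 4) → ends 40
g at 40 (size 1, align 1) → ends 41
pad 1 to align 2 for e
e at 42 (size 2, align 2) → ends 44
h at 44 (size 2, align 2) → ends 46
pad 2 to align 4 for channels
channels at 48 (size 12, align 4) → ends 60
a at 60 (size 1, align 1) → ends 61
format at 61 (size 1, align 1) → ends 62
pad 2 to align 4 for c
c at 64 (size 4, align 4) → ends 68
depth at 68 (size 1, align 1) → ends 69
tail pad 3 to reach multiple of 8
total 72 bytes, alignment 8

72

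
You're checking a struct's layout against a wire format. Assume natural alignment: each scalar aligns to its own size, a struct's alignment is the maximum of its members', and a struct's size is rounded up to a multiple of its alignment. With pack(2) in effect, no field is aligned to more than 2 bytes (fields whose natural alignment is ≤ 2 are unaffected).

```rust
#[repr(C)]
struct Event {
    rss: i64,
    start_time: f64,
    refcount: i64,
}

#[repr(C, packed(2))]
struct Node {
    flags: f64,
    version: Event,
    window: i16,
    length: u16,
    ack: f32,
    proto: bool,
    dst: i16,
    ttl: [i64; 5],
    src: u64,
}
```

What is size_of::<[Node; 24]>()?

Event: @0: rss [8B, align 8] → 8; @8: start_time [8B, align 8] → 16; @16: refcount [8B, align 8] → 24; size 24, align 8
@0: flags [8B, align 2] → 8
@8: version [24B, align 2] → 32
@32: window [2B, align 2] → 34
@34: length [2B, align 2] → 36
@36: ack [4B, align 2] → 40
@40: proto [1B, align 1] → 41
+1 pad (align 2)
@42: dst [2B, align 2] → 44
@44: ttl [40B, align 2] → 84
@84: src [8B, align 2] → 92
size 92, align 2
array of 24: 24 × 92 = 2208

2208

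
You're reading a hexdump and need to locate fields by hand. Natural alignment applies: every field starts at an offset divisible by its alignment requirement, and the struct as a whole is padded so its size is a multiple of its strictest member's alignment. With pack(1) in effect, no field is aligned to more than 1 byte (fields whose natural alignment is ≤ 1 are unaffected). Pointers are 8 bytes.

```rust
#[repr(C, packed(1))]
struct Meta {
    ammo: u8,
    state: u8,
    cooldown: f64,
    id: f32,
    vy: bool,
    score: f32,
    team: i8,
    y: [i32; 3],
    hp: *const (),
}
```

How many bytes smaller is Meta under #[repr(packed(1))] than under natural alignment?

natural layout:
  @0: ammo [1B, align 1] → 1
  @1: state [1B, align 1] → 2
  +6 pad (align 8)
  @8: cooldown [8B, align 8] → 16
  @16: id [4B, align 4] → 20
  @20: vy [1B, align 1] → 21
  +3 pad (align 4)
  @24: score [4B, align 4] → 28
  @28: team [1B, align 1] → 29
  +3 pad (align 4)
  @32: y [12B, align 4] → 44
  +4 pad (align 8)
  @48: hp [8B, align 8] → 56
  size 56, align 8
packed(1) layout:
  @0: ammo [1B, align 1] → 1
  @1: state [1B, align 1] → 2
  @2: cooldown [8B, align 1] → 10
  @10: id [4B, align 1] → 14
  @14: vy [1B, align 1] → 15
  @15: score [4B, align 1] → 19
  @19: team [1B, align 1] → 20
  @20: y [12B, align 1] → 32
  @32: hp [8B, align 1] → 40
  size 40, align 1
56 − 40 = 16

16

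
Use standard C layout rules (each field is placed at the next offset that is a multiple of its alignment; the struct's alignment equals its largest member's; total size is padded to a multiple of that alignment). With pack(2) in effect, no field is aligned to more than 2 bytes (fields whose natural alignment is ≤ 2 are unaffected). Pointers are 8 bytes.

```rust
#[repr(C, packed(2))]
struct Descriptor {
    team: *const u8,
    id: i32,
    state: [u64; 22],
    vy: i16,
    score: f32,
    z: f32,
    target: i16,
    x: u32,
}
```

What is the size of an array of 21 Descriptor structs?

4284

0..8  team  (8B, 2-aligned)
8..12  id  (4B, 2-aligned)
12..188  state  (176B, 2-aligned)
188..190  vy  (2B, 2-aligned)
190..194  score  (4B, 2-aligned)
194..198  z  (4B, 2-aligned)
198..200  target  (2B, 2-aligned)
200..204  x  (4B, 2-aligned)
sizeof = 204, alignof = 2
array of 21: 21 × 204 = 4284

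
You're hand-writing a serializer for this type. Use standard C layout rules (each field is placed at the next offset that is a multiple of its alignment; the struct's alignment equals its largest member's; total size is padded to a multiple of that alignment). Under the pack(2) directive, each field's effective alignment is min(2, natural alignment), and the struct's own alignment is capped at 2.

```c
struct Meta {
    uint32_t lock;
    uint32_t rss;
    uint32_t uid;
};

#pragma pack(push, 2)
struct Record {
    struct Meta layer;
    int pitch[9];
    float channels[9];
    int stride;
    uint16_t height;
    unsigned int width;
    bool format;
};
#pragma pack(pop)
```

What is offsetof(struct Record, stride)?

Meta: lock at 0 (size 4, align 4) → ends 4; rss at 4 (size 4, align 4) → ends 8; uid at 8 (size 4, align 4) → ends 12; total 12 bytes, alignment 4
layer at 0 (size 12, align 2) → ends 12
pitch at 12 (size 36, align 2) → ends 48
channels at 48 (size 36, align 2) → ends 84
stride at 84 (size 4, align 2) → ends 88

84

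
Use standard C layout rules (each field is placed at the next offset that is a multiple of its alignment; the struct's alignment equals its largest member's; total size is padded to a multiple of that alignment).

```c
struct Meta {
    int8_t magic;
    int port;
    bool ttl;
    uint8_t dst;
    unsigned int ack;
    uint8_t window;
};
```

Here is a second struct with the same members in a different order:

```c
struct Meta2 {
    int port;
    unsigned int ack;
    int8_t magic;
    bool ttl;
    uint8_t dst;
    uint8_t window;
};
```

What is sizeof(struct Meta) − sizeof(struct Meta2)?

0..1  magic  (1B, 1-aligned)
1..4  -- padding (3B)
4..8  port  (4B, 4-aligned)
8..9  ttl  (1B, 1-aligned)
9..10  dst  (1B, 1-aligned)
10..12  -- padding (2B)
12..16  ack  (4B, 4-aligned)
16..17  window  (1B, 1-aligned)
17..20  -- tail padding (3B)
sizeof = 20, alignof = 4
— Meta2 —
0..4  port  (4B, 4-aligned)
4..8  ack  (4B, 4-aligned)
8..9  magic  (1B, 1-aligned)
9..10  ttl  (1B, 1-aligned)
10..11  dst  (1B, 1-aligned)
11..12  window  (1B, 1-aligned)
sizeof = 12, alignof = 4
20 − 12 = 8

8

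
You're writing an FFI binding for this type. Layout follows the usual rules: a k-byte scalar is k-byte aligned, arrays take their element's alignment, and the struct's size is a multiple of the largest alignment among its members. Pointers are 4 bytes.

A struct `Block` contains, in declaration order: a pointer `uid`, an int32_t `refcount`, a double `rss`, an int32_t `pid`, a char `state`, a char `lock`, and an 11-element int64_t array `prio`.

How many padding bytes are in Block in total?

0..4  uid  (4B, 4-aligned)
4..8  refcount  (4B, 4-aligned)
8..16  rss  (8B, 8-aligned)
16..20  pid  (4B, 4-aligned)
20..21  state  (1B, 1-aligned)
21..22  lock  (1B, 1-aligned)
22..24  -- padding (2B)
24..112  prio  (88B, 8-aligned)
sizeof = 112, alignof = 8
data bytes 110, size 112 → padding 2

2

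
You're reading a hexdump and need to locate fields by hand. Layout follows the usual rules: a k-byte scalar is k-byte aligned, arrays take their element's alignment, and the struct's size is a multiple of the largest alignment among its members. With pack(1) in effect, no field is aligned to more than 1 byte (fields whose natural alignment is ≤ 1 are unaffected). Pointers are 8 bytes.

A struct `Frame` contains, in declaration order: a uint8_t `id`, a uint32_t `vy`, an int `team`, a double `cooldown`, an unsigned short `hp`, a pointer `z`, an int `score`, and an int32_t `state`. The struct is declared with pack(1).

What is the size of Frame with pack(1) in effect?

@0: id [1B, align 1] → 1
@1: vy [4B, align 1] → 5
@5: team [4B, align 1] → 9
@9: cooldown [8B, align 1] → 17
@17: hp [2B, align 1] → 19
@19: z [8B, align 1] → 27
@27: score [4B, align 1] → 31
@31: state [4B, align 1] → 35
size 35, align 1

35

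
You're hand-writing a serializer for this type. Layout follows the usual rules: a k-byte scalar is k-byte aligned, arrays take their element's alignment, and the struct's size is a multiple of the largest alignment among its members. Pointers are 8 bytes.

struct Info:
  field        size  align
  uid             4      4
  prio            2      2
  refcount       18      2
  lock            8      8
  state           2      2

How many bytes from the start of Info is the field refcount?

6

uid at 0 (size 4, align 4) → ends 4
prio at 4 (size 2, align 2) → ends 6
refcount at 6 (size 18, align 2) → ends 24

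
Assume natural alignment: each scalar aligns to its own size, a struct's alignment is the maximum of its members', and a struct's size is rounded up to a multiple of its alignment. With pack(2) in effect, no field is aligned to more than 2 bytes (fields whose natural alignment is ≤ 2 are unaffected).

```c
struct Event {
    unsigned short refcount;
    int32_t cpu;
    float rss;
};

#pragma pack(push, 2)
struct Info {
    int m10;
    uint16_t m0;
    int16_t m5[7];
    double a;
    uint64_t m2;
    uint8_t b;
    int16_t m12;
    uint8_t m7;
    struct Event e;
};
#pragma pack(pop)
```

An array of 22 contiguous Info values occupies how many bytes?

Event: 0..2  refcount  (2B, 2-aligned); 2..4  -- padding (2B); 4..8  cpu  (4B, 4-aligned); 8..12  rss  (4B, 4-aligned); sizeof = 12, alignof = 4
0..4  m10  (4B, 2-aligned)
4..6  m0  (2B, 2-aligned)
6..20  m5  (14B, 2-aligned)
20..28  a  (8B, 2-aligned)
28..36  m2  (8B, 2-aligned)
36..37  b  (1B, 1-aligned)
37..38  -- padding (1B)
38..40  m12  (2B, 2-aligned)
40..41  m7  (1B, 1-aligned)
41..42  -- padding (1B)
42..54  e  (12B, 2-aligned)
sizeof = 54, alignof = 2
array of 22: 22 × 54 = 1188

1188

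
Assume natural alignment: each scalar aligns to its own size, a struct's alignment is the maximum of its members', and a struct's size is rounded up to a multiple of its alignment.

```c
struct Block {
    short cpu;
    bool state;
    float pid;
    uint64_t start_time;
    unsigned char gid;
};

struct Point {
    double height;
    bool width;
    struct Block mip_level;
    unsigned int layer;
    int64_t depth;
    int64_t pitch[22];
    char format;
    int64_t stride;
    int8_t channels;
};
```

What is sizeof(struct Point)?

Block: @0: cpu [2B, align 2] → 2; @2: state [1B, align 1] → 3; +1 pad (align 4); @4: pid [4B, align 4] → 8; @8: start_time [8B, align 8] → 16; @16: gid [1B, align 1] → 17; +7 tail pad (align 8); size 24, align 8
@0: height [8B, align 8] → 8
@8: width [1B, align 1] → 9
+7 pad (align 8)
@16: mip_level [24B, align 8] → 40
@40: layer [4B, align 4] → 44
+4 pad (align 8)
@48: depth [8B, align 8] → 56
@56: pitch [176B, align 8] → 232
@232: format [1B, align 1] → 233
+7 pad (align 8)
@240: stride [8B, align 8] → 248
@248: channels [1B, align 1] → 249
+7 tail pad (align 8)
size 256, align 8

256 bytes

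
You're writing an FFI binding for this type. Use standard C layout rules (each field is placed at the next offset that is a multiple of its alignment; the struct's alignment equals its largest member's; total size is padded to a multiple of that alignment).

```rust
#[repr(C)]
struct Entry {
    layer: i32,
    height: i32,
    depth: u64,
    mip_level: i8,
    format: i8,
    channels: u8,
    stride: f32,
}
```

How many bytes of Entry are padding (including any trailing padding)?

1

@0: layer [4B, align 4] → 4
@4: height [4B, align 4] → 8
@8: depth [8B, align 8] → 16
@16: mip_level [1B, align 1] → 17
@17: format [1B, align 1] → 18
@18: channels [1B, align 1] → 19
+1 pad (align 4)
@20: stride [4B, align 4] → 24
size 24, align 8
data bytes 23, size 24 → padding 1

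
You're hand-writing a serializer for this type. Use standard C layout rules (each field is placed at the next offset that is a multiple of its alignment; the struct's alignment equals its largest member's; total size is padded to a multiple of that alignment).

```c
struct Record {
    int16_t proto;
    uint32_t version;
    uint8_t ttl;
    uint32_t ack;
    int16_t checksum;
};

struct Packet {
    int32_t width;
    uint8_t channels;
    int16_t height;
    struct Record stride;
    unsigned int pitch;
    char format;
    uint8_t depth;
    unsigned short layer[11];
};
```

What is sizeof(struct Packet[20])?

1120

Record: 0..2  proto  (2B, 2-aligned); 2..4  -- padding (2B); 4..8  version  (4B, 4-aligned); 8..9  ttl  (1B, 1-aligned); 9..12  -- padding (3B); 12..16  ack  (4B, 4-aligned); 16..18  checksum  (2B, 2-aligned); 18..20  -- tail padding (2B); sizeof = 20, alignof = 4
0..4  width  (4B, 4-aligned)
4..5  channels  (1B, 1-aligned)
5..6  -- padding (1B)
6..8  height  (2B, 2-aligned)
8..28  stride  (20B, 4-aligned)
28..32  pitch  (4B, 4-aligned)
32..33  format  (1B, 1-aligned)
33..34  depth  (1B, 1-aligned)
34..56  layer  (22B, 2-aligned)
sizeof = 56, alignof = 4
array of 20: 20 × 56 = 1120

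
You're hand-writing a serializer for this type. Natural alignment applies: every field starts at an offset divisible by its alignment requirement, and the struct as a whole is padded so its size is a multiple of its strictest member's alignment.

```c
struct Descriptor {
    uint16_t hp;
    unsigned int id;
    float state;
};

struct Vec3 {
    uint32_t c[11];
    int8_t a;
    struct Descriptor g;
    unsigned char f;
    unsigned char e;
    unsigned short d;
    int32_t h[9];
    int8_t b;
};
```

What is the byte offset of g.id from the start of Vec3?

Descriptor: @0: hp [2B, align 2] → 2; +2 pad (align 4); @4: id [4B, align 4] → 8; @8: state [4B, align 4] → 12; size 12, align 4
@0: c [44B, align 4] → 44
@44: a [1B, align 1] → 45
+3 pad (align 4)
@48: g [12B, align 4] → 60
within Descriptor: id at 4
48 + 4 = 52

52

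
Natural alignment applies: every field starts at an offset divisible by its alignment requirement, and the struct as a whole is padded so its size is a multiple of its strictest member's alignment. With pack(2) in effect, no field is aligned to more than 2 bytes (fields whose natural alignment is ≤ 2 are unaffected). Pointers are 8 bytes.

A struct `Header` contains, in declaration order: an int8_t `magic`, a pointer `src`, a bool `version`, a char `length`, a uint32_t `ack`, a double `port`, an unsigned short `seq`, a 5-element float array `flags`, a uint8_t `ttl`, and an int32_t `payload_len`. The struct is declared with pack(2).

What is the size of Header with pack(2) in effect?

0..1  magic  (1B, 1-aligned)
1..2  -- padding (1B)
2..10  src  (8B, 2-aligned)
10..11  version  (1B, 1-aligned)
11..12  length  (1B, 1-aligned)
12..16  ack  (4B, 2-aligned)
16..24  port  (8B, 2-aligned)
24..26  seq  (2B, 2-aligned)
26..46  flags  (20B, 2-aligned)
46..47  ttl  (1B, 1-aligned)
47..48  -- padding (1B)
48..52  payload_len  (4B, 2-aligned)
sizeof = 52, alignof = 2

52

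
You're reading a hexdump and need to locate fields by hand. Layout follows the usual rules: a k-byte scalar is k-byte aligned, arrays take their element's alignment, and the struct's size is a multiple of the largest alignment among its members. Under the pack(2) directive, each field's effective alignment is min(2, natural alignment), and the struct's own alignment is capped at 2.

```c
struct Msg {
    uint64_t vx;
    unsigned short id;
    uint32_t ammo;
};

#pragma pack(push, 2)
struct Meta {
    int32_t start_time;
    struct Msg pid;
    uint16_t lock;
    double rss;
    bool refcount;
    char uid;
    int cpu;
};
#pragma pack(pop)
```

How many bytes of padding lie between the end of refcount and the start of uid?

0

Msg: vx at 0 (size 8, align 8) → ends 8; id at 8 (size 2, align 2) → ends 10; pad 2 to align 4 for ammo; ammo at 12 (size 4, align 4) → ends 16; total 16 bytes, alignment 8
start_time at 0 (size 4, align 2) → ends 4
pid at 4 (size 16, align 2) → ends 20
lock at 20 (size 2, align 2) → ends 22
rss at 22 (size 8, align 2) → ends 30
refcount at 30 (size 1, align 1) → ends 31
uid at 31 (size 1, align 1) → ends 32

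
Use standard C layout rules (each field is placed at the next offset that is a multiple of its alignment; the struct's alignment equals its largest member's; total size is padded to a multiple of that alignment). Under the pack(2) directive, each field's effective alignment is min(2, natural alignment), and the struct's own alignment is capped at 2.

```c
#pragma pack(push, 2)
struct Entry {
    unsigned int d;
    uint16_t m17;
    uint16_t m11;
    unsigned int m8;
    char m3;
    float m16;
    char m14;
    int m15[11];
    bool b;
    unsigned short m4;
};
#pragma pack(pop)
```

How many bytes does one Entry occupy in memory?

d at 0 (size 4, align 2) → ends 4
m17 at 4 (size 2, align 2) → ends 6
m11 at 6 (size 2, align 2) → ends 8
m8 at 8 (size 4, align 2) → ends 12
m3 at 12 (size 1, align 1) → ends 13
pad 1 to align 2 for m16
m16 at 14 (size 4, align 2) → ends 18
m14 at 18 (size 1, align 1) → ends 19
pad 1 to align 2 for m15
m15 at 20 (size 44, align 2) → ends 64
b at 64 (size 1, align 1) → ends 65
pad 1 to align 2 for m4
m4 at 66 (size 2, align 2) → ends 68
total 68 bytes, alignment 2

68 bytes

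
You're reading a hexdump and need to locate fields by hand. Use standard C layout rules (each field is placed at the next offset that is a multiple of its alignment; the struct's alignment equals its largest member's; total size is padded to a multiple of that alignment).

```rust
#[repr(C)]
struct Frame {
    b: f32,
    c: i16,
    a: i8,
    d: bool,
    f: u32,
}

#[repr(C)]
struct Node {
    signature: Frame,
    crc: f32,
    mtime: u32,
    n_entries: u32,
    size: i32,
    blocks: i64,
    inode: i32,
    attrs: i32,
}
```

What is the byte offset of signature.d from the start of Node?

Frame: 0..4  b  (4B, 4-aligned); 4..6  c  (2B, 2-aligned); 6..7  a  (1B, 1-aligned); 7..8  d  (1B, 1-aligned); 8..12  f  (4B, 4-aligned); sizeof = 12, alignof = 4
0..12  signature  (12B, 4-aligned)
within Frame: d at 7
0 + 7 = 7

7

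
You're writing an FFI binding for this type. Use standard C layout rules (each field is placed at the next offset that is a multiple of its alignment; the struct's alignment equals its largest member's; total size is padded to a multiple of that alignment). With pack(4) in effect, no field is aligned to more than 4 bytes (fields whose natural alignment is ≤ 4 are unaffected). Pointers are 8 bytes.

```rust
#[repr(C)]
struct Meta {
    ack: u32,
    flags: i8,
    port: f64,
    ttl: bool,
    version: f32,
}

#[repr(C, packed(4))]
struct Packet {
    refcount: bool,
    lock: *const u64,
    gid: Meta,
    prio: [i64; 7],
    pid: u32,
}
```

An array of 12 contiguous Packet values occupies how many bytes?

1152

Meta: 0..4  ack  (4B, 4-aligned); 4..5  flags  (1B, 1-aligned); 5..8  -- padding (3B); 8..16  port  (8B, 8-aligned); 16..17  ttl  (1B, 1-aligned); 17..20  -- padding (3B); 20..24  version  (4B, 4-aligned); sizeof = 24, alignof = 8
0..1  refcount  (1B, 1-aligned)
1..4  -- padding (3B)
4..12  lock  (8B, 4-aligned)
12..36  gid  (24B, 4-aligned)
36..92  prio  (56B, 4-aligned)
92..96  pid  (4B, 4-aligned)
sizeof = 96, alignof = 4
array of 12: 12 × 96 = 1152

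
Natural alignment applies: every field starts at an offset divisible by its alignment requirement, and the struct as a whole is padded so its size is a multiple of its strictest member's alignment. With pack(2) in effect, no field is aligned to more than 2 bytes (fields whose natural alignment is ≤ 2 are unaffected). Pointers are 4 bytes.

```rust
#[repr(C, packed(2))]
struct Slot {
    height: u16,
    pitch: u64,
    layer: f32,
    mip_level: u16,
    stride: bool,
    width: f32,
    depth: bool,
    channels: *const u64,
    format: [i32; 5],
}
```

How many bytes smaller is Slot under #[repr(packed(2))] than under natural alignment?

8

natural layout:
  height at 0 (size 2, align 2) → ends 2
  pad 6 to align 8 for pitch
  pitch at 8 (size 8, align 8) → ends 16
  layer at 16 (size 4, align 4) → ends 20
  mip_level at 20 (size 2, align 2) → ends 22
  stride at 22 (size 1, align 1) → ends 23
  pad 1 to align 4 for width
  width at 24 (size 4, align 4) → ends 28
  depth at 28 (size 1, align 1) → ends 29
  pad 3 to align 4 for channels
  channels at 32 (size 4, align 4) → ends 36
  format at 36 (size 20, align 4) → ends 56
  total 56 bytes, alignment 8
packed(2) layout:
  height at 0 (size 2, align 2) → ends 2
  pitch at 2 (size 8, align 2) → ends 10
  layer at 10 (size 4, align 2) → ends 14
  mip_level at 14 (size 2, align 2) → ends 16
  stride at 16 (size 1, align 1) → ends 17
  pad 1 to align 2 for width
  width at 18 (size 4, align 2) → ends 22
  depth at 22 (size 1, align 1) → ends 23
  pad 1 to align 2 for channels
  channels at 24 (size 4, align 2) → ends 28
  format at 28 (size 20, align 2) → ends 48
  total 48 bytes, alignment 2
56 − 48 = 8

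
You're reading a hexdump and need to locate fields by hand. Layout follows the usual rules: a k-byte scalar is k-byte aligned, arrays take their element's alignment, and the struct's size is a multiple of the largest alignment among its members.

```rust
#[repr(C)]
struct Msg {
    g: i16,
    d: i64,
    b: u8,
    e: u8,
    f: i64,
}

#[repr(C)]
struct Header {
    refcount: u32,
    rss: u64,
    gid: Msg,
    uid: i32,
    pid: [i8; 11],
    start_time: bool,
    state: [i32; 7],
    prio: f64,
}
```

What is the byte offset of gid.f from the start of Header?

Msg: g at 0 (size 2, align 2) → ends 2; pad 6 to align 8 for d; d at 8 (size 8, align 8) → ends 16; b at 16 (size 1, align 1) → ends 17; e at 17 (size 1, align 1) → ends 18; pad 6 to align 8 for f; f at 24 (size 8, align 8) → ends 32; total 32 bytes, alignment 8
refcount at 0 (size 4, align 4) → ends 4
pad 4 to align 8 for rss
rss at 8 (size 8, align 8) → ends 16
gid at 16 (size 32, align 8) → ends 48
within Msg: f at 24
16 + 24 = 40

40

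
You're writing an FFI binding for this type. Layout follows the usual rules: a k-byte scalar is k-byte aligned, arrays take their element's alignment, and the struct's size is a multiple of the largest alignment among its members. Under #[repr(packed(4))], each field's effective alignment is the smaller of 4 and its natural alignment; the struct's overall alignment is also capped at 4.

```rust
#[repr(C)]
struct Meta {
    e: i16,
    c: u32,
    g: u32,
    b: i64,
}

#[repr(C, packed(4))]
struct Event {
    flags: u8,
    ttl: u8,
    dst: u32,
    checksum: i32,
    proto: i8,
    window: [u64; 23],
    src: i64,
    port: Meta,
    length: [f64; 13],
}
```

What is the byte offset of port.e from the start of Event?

Meta: 0..2  e  (2B, 2-aligned); 2..4  -- padding (2B); 4..8  c  (4B, 4-aligned); 8..12  g  (4B, 4-aligned); 12..16  -- padding (4B); 16..24  b  (8B, 8-aligned); sizeof = 24, alignof = 8
0..1  flags  (1B, 1-aligned)
1..2  ttl  (1B, 1-aligned)
2..4  -- padding (2B)
4..8  dst  (4B, 4-aligned)
8..12  checksum  (4B, 4-aligned)
12..13  proto  (1B, 1-aligned)
13..16  -- padding (3B)
16..200  window  (184B, 4-aligned)
200..208  src  (8B, 4-aligned)
208..232  port  (24B, 4-aligned)
within Meta: e at 0
208 + 0 = 208

208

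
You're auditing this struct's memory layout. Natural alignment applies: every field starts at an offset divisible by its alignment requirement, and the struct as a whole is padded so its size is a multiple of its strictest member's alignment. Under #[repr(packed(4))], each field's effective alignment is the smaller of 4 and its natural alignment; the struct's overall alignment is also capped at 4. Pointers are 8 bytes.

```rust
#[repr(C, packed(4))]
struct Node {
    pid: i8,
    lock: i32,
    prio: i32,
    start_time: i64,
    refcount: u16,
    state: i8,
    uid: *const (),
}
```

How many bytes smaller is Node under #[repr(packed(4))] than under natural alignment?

8

natural layout:
  pid at 0 (size 1, align 1) → ends 1
  pad 3 to align 4 for lock
  lock at 4 (size 4, align 4) → ends 8
  prio at 8 (size 4, align 4) → ends 12
  pad 4 to align 8 for start_time
  start_time at 16 (size 8, align 8) → ends 24
  refcount at 24 (size 2, align 2) → ends 26
  state at 26 (size 1, align 1) → ends 27
  pad 5 to align 8 for uid
  uid at 32 (size 8, align 8) → ends 40
  total 40 bytes, alignment 8
packed(4) layout:
  pid at 0 (size 1, align 1) → ends 1
  pad 3 to align 4 for lock
  lock at 4 (size 4, align 4) → ends 8
  prio at 8 (size 4, align 4) → ends 12
  start_time at 12 (size 8, align 4) → ends 20
  refcount at 20 (size 2, align 2) → ends 22
  state at 22 (size 1, align 1) → ends 23
  pad 1 to align 4 for uid
  uid at 24 (size 8, align 4) → ends 32
  total 32 bytes, alignment 4
40 − 32 = 8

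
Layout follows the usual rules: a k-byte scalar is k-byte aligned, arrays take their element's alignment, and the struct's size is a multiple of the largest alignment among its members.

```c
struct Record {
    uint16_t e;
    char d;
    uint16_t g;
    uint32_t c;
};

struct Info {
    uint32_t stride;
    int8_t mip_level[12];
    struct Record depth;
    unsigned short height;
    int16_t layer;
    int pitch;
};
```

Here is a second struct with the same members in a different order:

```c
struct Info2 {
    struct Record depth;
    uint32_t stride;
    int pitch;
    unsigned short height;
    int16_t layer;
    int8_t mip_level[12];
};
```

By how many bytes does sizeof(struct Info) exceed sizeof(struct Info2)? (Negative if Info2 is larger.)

Record: e at 0 (size 2, align 2) → ends 2; d at 2 (size 1, align 1) → ends 3; pad 1 to align 2 for g; g at 4 (size 2, align 2) → ends 6; pad 2 to align 4 for c; c at 8 (size 4, align 4) → ends 12; total 12 bytes, alignment 4
stride at 0 (size 4, align 4) → ends 4
mip_level at 4 (size 12, align 1) → ends 16
depth at 16 (size 12, align 4) → ends 28
height at 28 (size 2, align 2) → ends 30
layer at 30 (size 2, align 2) → ends 32
pitch at 32 (size 4, align 4) → ends 36
total 36 bytes, alignment 4
— Info2 —
depth at 0 (size 12, align 4) → ends 12
stride at 12 (size 4, align 4) → ends 16
pitch at 16 (size 4, align 4) → ends 20
height at 20 (size 2, align 2) → ends 22
layer at 22 (size 2, align 2) → ends 24
mip_level at 24 (size 12, align 1) → ends 36
total 36 bytes, alignment 4
36 − 36 = 0

0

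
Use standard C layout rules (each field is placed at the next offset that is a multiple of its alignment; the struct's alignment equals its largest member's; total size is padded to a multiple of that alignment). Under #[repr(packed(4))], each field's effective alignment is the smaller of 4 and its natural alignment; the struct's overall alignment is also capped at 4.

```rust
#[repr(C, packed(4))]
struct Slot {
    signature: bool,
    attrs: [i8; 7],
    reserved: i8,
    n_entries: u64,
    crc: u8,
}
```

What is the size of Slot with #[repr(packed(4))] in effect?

0..1  signature  (1B, 1-aligned)
1..8  attrs  (7B, 1-aligned)
8..9  reserved  (1B, 1-aligned)
9..12  -- padding (3B)
12..20  n_entries  (8B, 4-aligned)
20..21  crc  (1B, 1-aligned)
21..24  -- tail padding (3B)
sizeof = 24, alignof = 4

24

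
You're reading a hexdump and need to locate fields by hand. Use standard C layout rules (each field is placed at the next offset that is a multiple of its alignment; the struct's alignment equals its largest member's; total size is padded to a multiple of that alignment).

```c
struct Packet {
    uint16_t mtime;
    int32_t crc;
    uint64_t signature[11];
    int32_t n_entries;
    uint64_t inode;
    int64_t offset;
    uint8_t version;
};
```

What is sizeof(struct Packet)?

@0: mtime [2B, align 2] → 2
+2 pad (align 4)
@4: crc [4B, align 4] → 8
@8: signature [88B, align 8] → 96
@96: n_entries [4B, align 4] → 100
+4 pad (align 8)
@104: inode [8B, align 8] → 112
@112: offset [8B, align 8] → 120
@120: version [1B, align 1] → 121
+7 tail pad (align 8)
size 128, align 8

128 bytes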